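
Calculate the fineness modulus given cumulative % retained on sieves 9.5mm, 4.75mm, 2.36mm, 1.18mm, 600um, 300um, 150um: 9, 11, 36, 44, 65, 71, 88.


FM = sum(cumulative % retained) / 100
= 324 / 100
= 3.24

3.24


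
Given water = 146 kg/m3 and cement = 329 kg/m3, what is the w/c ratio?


w/c = water / cement
w/c = 146 / 329 = 0.444

0.444


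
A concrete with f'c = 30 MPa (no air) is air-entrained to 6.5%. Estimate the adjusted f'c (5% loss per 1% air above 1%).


Strength loss = (6.5 - 1) * 5 = 27.5%
f'c = 30 * (1 - 27.5/100)
= 21.75 MPa

21.75


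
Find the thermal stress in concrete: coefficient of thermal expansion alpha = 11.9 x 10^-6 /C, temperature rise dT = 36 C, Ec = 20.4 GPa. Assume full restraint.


sigma = alpha * dT * Ec
= 11.9e-6 * 36 * 20.4 * 1000
= 8.739 MPa

8.739


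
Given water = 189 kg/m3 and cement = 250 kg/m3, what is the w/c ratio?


w/c = water / cement
w/c = 189 / 250 = 0.756

0.756


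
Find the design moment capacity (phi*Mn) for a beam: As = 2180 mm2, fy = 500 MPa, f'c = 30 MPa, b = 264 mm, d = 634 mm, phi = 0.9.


a = As * fy / (0.85 * f'c * b)
= 2180 * 500 / (0.85 * 30 * 264)
= 161.9133 mm
Mn = As * fy * (d - a/2) / 10^6
= 602.8173 kN-m
phi*Mn = 0.9 * 602.8173 = 542.54 kN-m

542.54


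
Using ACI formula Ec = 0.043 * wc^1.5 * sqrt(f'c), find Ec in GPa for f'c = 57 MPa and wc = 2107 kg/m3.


Ec = 0.043 * 2107^1.5 * sqrt(57) / 1000
= 31.4 GPa

31.4


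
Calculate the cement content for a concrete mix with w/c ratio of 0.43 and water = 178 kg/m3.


Cement = water / (w/c)
= 178 / 0.43
= 414.0 kg/m3

414.0


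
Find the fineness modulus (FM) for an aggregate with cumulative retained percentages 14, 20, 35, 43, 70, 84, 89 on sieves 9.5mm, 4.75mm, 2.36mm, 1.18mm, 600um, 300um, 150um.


FM = sum(cumulative % retained) / 100
= 355 / 100
= 3.55

3.55


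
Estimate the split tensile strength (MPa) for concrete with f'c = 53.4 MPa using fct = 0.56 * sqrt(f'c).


fct = 0.56 * sqrt(53.4)
= 0.56 * 7.308
= 4.092 MPa

4.092


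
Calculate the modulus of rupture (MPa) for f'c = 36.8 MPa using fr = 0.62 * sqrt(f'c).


fr = 0.62 * sqrt(36.8)
= 3.761 MPa

3.761


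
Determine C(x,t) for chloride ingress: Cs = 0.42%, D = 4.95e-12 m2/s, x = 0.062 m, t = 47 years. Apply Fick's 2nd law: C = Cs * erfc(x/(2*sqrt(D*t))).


t_seconds = 47 * 365.25 * 24 * 3600 = 1483207200.0 s
arg = 0.062 / (2 * sqrt(4.95e-12 * 1483207200.0))
= 0.3618
erfc(0.3618) = 0.6089
C = 0.42 * 0.6089 = 0.2557%

0.2557


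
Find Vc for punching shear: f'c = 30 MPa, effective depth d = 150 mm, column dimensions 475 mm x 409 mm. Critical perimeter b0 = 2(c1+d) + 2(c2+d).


b0 = 2*(475 + 150) + 2*(409 + 150) = 2368 mm
Vc = 0.33 * sqrt(30) * 2368 * 150 / 1000
= 642.02 kN

642.02


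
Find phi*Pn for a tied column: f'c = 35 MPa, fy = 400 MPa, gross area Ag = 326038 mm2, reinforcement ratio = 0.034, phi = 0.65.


Ast = rho * Ag = 0.034 * 326038 = 11085.292 mm2
phi*Pn = 0.65 * 0.80 * (0.85 * 35 * (326038 - 11085.292) + 400 * 11085.292) / 1000
= 7178.06 kN

7178.06


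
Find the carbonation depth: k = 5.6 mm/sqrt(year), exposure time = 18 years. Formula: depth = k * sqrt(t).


depth = k * sqrt(t)
= 5.6 * sqrt(18)
= 23.76 mm

23.76


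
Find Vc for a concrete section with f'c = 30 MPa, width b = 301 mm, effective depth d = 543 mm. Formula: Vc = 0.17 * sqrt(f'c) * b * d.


Vc = 0.17 * sqrt(30) * 301 * 543 / 1000
= 152.19 kN

152.19


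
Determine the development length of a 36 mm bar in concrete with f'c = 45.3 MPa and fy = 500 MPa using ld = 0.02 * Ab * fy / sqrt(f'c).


Ab = pi * 36^2 / 4 = 1017.876 mm2
ld = 0.02 * 1017.876 * 500 / sqrt(45.3)
= 1512.3 mm

1512.3


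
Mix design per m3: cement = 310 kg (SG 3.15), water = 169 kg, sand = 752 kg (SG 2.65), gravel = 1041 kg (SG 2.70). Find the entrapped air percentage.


Vol cement = 310 / (3.15 * 1000) = 0.098413 m3
Vol water = 169 / 1000 = 0.169 m3
Vol sand = 752 / (2.65 * 1000) = 0.283774 m3
Vol gravel = 1041 / (2.70 * 1000) = 0.385556 m3
Total solid + water volume = 0.936742 m3
Air = (1 - 0.936742) * 100 = 6.33%

6.33


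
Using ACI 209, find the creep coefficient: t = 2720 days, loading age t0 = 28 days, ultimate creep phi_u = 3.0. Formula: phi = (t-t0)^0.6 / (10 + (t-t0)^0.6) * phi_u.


dt = 2720 - 28 = 2692
phi = 2692^0.6 / (10 + 2692^0.6) * 3.0
= 2.759

2.759


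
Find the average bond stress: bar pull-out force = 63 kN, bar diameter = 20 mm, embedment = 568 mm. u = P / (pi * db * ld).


u = P / (pi * db * ld)
= 63 * 1000 / (pi * 20 * 568)
= 1.765 MPa

1.765


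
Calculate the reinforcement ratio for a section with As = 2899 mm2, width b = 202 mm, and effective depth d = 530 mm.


rho = As / (b * d)
= 2899 / (202 * 530)
= 0.0271

0.0271


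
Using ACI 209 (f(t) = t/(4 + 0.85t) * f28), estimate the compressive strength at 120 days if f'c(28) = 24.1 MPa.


f(120) = 120 / (4 + 0.85 * 120) * 24.1
= 120 / 106.0 * 24.1
= 27.28 MPa

27.28


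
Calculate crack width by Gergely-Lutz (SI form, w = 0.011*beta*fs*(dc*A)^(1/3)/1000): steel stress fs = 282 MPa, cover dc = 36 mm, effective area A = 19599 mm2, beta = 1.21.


w = 0.011 * beta * fs * (dc * A)^(1/3) / 1000
= 0.011 * 1.21 * 282 * (36 * 19599)^(1/3) / 1000
= 0.334 mm

0.334


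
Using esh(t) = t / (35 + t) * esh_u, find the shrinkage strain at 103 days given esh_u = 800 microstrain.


esh(103) = 103 / (35 + 103) * 800
= 103 / 138 * 800
= 597.1 microstrain

597.1


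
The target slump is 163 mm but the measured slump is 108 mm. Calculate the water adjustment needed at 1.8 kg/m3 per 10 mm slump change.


Difference = 163 - 108 = 55 mm
Water adjustment = 55 * 1.8 / 10 = 9.9 kg/m3

9.9


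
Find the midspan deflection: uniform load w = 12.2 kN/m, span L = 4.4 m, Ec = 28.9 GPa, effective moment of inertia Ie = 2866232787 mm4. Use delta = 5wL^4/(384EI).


Convert: L = 4.4 m = 4400 mm, Ec = 28.9 GPa = 28900 MPa
delta = 5 * 12.2 * 4400^4 / (384 * 28900 * 2866232787)
= 0.72 mm

0.72


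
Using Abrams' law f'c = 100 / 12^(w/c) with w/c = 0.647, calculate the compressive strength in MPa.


f'c = 100 / 12^0.647
= 100 / 4.991
= 20.03 MPa

20.03


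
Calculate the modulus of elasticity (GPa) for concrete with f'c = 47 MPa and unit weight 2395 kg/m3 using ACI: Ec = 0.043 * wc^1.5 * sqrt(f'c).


Ec = 0.043 * 2395^1.5 * sqrt(47) / 1000
= 34.55 GPa

34.55


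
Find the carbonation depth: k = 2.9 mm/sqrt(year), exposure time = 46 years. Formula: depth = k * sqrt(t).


depth = k * sqrt(t)
= 2.9 * sqrt(46)
= 19.67 mm

19.67


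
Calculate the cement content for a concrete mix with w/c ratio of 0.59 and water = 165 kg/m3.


Cement = water / (w/c)
= 165 / 0.59
= 279.7 kg/m3

279.7


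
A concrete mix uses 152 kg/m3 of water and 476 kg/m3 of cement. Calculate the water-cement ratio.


w/c = water / cement
w/c = 152 / 476 = 0.319

0.319


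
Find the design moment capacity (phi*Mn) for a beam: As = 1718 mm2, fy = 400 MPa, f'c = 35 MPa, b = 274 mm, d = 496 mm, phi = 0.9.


a = As * fy / (0.85 * f'c * b)
= 1718 * 400 / (0.85 * 35 * 274)
= 84.3035 mm
Mn = As * fy * (d - a/2) / 10^6
= 311.8845 kN-m
phi*Mn = 0.9 * 311.8845 = 280.7 kN-m

280.7


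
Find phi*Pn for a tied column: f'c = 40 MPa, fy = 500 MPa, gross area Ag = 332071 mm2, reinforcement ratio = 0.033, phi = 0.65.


Ast = rho * Ag = 0.033 * 332071 = 10958.343 mm2
phi*Pn = 0.65 * 0.80 * (0.85 * 40 * (332071 - 10958.343) + 500 * 10958.343) / 1000
= 8526.44 kN

8526.44


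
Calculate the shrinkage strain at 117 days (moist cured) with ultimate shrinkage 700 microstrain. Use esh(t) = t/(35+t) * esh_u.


esh(117) = 117 / (35 + 117) * 700
= 117 / 152 * 700
= 538.8 microstrain

538.8


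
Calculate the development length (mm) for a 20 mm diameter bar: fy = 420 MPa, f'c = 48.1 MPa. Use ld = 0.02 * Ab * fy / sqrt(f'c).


Ab = pi * 20^2 / 4 = 314.159 mm2
ld = 0.02 * 314.159 * 420 / sqrt(48.1)
= 380.5 mm

380.5


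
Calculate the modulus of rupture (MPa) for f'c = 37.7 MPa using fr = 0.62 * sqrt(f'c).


fr = 0.62 * sqrt(37.7)
= 3.807 MPa

3.807


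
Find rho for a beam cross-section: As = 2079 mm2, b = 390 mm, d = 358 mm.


rho = As / (b * d)
= 2079 / (390 * 358)
= 0.0149

0.0149


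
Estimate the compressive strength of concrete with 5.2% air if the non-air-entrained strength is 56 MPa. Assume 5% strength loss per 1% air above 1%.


Strength loss = (5.2 - 1) * 5 = 21.0%
f'c = 56 * (1 - 21.0/100)
= 44.24 MPa

44.24


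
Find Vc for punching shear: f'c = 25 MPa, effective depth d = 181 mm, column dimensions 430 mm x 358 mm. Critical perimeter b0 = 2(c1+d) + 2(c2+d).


b0 = 2*(430 + 181) + 2*(358 + 181) = 2300 mm
Vc = 0.33 * sqrt(25) * 2300 * 181 / 1000
= 686.9 kN

686.9


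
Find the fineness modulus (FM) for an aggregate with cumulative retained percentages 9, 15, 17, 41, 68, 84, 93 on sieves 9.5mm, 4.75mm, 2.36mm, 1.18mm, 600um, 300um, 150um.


FM = sum(cumulative % retained) / 100
= 327 / 100
= 3.27

3.27


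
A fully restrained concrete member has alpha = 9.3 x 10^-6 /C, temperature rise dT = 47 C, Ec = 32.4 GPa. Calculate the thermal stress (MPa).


sigma = alpha * dT * Ec
= 9.3e-6 * 47 * 32.4 * 1000
= 14.162 MPa

14.162


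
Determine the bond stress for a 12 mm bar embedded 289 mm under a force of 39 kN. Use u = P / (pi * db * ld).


u = P / (pi * db * ld)
= 39 * 1000 / (pi * 12 * 289)
= 3.58 MPa

3.58


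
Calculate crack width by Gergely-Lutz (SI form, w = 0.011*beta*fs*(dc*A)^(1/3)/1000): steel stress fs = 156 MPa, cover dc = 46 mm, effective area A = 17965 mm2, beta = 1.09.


w = 0.011 * beta * fs * (dc * A)^(1/3) / 1000
= 0.011 * 1.09 * 156 * (46 * 17965)^(1/3) / 1000
= 0.176 mm

0.176


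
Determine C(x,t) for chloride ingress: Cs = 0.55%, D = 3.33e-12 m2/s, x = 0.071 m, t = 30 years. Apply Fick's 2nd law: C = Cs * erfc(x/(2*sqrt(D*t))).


t_seconds = 30 * 365.25 * 24 * 3600 = 946728000.0 s
arg = 0.071 / (2 * sqrt(3.33e-12 * 946728000.0))
= 0.6323
erfc(0.6323) = 0.3712
C = 0.55 * 0.3712 = 0.2042%

0.2042


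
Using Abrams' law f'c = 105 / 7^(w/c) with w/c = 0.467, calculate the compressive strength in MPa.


f'c = 105 / 7^0.467
= 105 / 2.481
= 42.32 MPa

42.32


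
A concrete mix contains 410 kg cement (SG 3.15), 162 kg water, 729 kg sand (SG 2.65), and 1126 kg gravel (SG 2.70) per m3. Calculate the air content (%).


Vol cement = 410 / (3.15 * 1000) = 0.130159 m3
Vol water = 162 / 1000 = 0.162 m3
Vol sand = 729 / (2.65 * 1000) = 0.275094 m3
Vol gravel = 1126 / (2.70 * 1000) = 0.417037 m3
Total solid + water volume = 0.98429 m3
Air = (1 - 0.98429) * 100 = 1.57%

1.57


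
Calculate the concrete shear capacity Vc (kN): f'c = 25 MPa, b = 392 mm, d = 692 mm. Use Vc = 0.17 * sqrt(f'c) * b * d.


Vc = 0.17 * sqrt(25) * 392 * 692 / 1000
= 230.57 kN

230.57


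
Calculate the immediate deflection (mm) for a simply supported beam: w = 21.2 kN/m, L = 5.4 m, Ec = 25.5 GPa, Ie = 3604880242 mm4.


Convert: L = 5.4 m = 5400 mm, Ec = 25.5 GPa = 25500 MPa
delta = 5 * 21.2 * 5400^4 / (384 * 25500 * 3604880242)
= 2.55 mm

2.55


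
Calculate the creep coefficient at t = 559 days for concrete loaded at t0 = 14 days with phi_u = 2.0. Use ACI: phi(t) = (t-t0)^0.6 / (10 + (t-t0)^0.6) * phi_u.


dt = 559 - 14 = 545
phi = 545^0.6 / (10 + 545^0.6) * 2.0
= 1.629

1.629


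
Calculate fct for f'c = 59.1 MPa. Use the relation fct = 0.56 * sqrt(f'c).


fct = 0.56 * sqrt(59.1)
= 0.56 * 7.688
= 4.305 MPa

4.305


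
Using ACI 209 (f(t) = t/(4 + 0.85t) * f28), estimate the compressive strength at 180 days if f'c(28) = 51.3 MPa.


f(180) = 180 / (4 + 0.85 * 180) * 51.3
= 180 / 157.0 * 51.3
= 58.82 MPa

58.82


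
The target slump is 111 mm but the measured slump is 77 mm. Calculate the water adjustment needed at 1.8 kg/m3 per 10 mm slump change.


Difference = 111 - 77 = 34 mm
Water adjustment = 34 * 1.8 / 10 = 6.1 kg/m3

6.1


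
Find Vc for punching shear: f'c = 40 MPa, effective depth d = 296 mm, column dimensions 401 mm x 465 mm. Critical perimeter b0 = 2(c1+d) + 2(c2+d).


b0 = 2*(401 + 296) + 2*(465 + 296) = 2916 mm
Vc = 0.33 * sqrt(40) * 2916 * 296 / 1000
= 1801.45 kN

1801.45


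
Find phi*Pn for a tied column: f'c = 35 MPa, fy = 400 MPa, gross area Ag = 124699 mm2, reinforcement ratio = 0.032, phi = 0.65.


Ast = rho * Ag = 0.032 * 124699 = 3990.368 mm2
phi*Pn = 0.65 * 0.80 * (0.85 * 35 * (124699 - 3990.368) + 400 * 3990.368) / 1000
= 2697.36 kN

2697.36


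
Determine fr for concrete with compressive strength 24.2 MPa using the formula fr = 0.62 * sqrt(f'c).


fr = 0.62 * sqrt(24.2)
= 3.05 MPa

3.05


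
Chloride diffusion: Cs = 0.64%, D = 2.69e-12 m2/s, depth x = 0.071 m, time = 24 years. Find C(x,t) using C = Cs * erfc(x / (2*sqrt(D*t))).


t_seconds = 24 * 365.25 * 24 * 3600 = 757382400.0 s
arg = 0.071 / (2 * sqrt(2.69e-12 * 757382400.0))
= 0.7865
erfc(0.7865) = 0.266
C = 0.64 * 0.266 = 0.1703%

0.1703


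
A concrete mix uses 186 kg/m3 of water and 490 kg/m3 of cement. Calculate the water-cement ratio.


w/c = water / cement
w/c = 186 / 490 = 0.38

0.38


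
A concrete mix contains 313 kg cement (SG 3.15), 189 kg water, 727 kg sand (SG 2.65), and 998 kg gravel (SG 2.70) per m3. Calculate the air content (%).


Vol cement = 313 / (3.15 * 1000) = 0.099365 m3
Vol water = 189 / 1000 = 0.189 m3
Vol sand = 727 / (2.65 * 1000) = 0.27434 m3
Vol gravel = 998 / (2.70 * 1000) = 0.36963 m3
Total solid + water volume = 0.932334 m3
Air = (1 - 0.932334) * 100 = 6.77%

6.77


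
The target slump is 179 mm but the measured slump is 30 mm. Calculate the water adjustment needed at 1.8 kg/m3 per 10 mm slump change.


Difference = 179 - 30 = 149 mm
Water adjustment = 149 * 1.8 / 10 = 26.8 kg/m3

26.8


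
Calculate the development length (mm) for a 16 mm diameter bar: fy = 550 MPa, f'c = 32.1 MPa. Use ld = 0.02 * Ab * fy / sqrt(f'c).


Ab = pi * 16^2 / 4 = 201.062 mm2
ld = 0.02 * 201.062 * 550 / sqrt(32.1)
= 390.4 mm

390.4


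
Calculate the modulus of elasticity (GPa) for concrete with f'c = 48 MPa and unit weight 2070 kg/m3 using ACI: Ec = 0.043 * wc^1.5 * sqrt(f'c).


Ec = 0.043 * 2070^1.5 * sqrt(48) / 1000
= 28.06 GPa

28.06


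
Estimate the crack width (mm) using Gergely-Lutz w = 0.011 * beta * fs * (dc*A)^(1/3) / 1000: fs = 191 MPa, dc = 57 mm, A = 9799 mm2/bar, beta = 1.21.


w = 0.011 * beta * fs * (dc * A)^(1/3) / 1000
= 0.011 * 1.21 * 191 * (57 * 9799)^(1/3) / 1000
= 0.209 mm

0.209


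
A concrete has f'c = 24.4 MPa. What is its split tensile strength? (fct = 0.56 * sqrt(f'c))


fct = 0.56 * sqrt(24.4)
= 0.56 * 4.94
= 2.766 MPa

2.766


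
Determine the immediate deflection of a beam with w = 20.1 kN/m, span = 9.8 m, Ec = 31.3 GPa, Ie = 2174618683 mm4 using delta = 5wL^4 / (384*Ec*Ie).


Convert: L = 9.8 m = 9800 mm, Ec = 31.3 GPa = 31300 MPa
delta = 5 * 20.1 * 9800^4 / (384 * 31300 * 2174618683)
= 35.47 mm

35.47


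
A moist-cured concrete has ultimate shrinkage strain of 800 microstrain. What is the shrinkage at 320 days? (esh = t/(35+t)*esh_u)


esh(320) = 320 / (35 + 320) * 800
= 320 / 355 * 800
= 721.1 microstrain

721.1


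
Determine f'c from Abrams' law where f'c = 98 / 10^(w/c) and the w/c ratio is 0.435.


f'c = 98 / 10^0.435
= 98 / 2.723
= 35.99 MPa

35.99


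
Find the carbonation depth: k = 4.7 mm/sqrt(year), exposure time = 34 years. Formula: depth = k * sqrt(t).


depth = k * sqrt(t)
= 4.7 * sqrt(34)
= 27.41 mm

27.41


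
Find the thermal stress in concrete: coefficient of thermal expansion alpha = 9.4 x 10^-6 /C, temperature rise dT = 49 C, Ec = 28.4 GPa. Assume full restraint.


sigma = alpha * dT * Ec
= 9.4e-6 * 49 * 28.4 * 1000
= 13.081 MPa

13.081


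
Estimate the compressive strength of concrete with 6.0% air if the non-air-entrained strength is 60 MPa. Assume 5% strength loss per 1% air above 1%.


Strength loss = (6.0 - 1) * 5 = 25.0%
f'c = 60 * (1 - 25.0/100)
= 45.0 MPa

45.0


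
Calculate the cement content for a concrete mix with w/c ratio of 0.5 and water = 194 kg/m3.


Cement = water / (w/c)
= 194 / 0.5
= 388.0 kg/m3

388.0


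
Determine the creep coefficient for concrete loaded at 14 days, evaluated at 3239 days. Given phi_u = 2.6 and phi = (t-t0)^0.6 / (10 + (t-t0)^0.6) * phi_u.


dt = 3239 - 14 = 3225
phi = 3225^0.6 / (10 + 3225^0.6) * 2.6
= 2.411

2.411


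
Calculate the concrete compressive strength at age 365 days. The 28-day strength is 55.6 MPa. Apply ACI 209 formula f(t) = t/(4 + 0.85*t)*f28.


f(365) = 365 / (4 + 0.85 * 365) * 55.6
= 365 / 314.25 * 55.6
= 64.58 MPa

64.58


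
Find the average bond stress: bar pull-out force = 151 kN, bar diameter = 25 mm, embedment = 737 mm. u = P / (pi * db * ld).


u = P / (pi * db * ld)
= 151 * 1000 / (pi * 25 * 737)
= 2.609 MPa

2.609


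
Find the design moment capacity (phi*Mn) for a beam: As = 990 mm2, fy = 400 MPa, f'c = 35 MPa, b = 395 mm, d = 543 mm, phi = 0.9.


a = As * fy / (0.85 * f'c * b)
= 990 * 400 / (0.85 * 35 * 395)
= 33.6985 mm
Mn = As * fy * (d - a/2) / 10^6
= 208.3557 kN-m
phi*Mn = 0.9 * 208.3557 = 187.52 kN-m

187.52


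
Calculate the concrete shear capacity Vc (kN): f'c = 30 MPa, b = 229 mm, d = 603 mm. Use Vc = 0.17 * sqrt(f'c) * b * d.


Vc = 0.17 * sqrt(30) * 229 * 603 / 1000
= 128.58 kN

128.58


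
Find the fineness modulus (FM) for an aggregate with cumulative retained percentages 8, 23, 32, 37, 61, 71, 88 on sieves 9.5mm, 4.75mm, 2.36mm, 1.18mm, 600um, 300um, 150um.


FM = sum(cumulative % retained) / 100
= 320 / 100
= 3.2

3.2


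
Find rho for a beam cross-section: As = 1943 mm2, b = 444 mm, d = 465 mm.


rho = As / (b * d)
= 1943 / (444 * 465)
= 0.0094

0.0094


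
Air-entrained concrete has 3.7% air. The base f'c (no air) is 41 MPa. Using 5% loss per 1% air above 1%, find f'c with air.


Strength loss = (3.7 - 1) * 5 = 13.5%
f'c = 41 * (1 - 13.5/100)
= 35.46 MPa

35.46


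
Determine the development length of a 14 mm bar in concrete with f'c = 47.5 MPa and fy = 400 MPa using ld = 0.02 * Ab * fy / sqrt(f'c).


Ab = pi * 14^2 / 4 = 153.938 mm2
ld = 0.02 * 153.938 * 400 / sqrt(47.5)
= 178.7 mm

178.7


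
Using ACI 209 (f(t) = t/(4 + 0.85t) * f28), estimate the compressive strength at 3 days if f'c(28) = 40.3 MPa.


f(3) = 3 / (4 + 0.85 * 3) * 40.3
= 3 / 6.55 * 40.3
= 18.46 MPa

18.46


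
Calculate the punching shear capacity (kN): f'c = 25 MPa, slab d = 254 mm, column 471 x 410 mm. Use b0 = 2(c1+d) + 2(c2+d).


b0 = 2*(471 + 254) + 2*(410 + 254) = 2778 mm
Vc = 0.33 * sqrt(25) * 2778 * 254 / 1000
= 1164.26 kN

1164.26


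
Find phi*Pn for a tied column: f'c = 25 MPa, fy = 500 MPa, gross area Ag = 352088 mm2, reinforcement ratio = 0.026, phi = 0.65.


Ast = rho * Ag = 0.026 * 352088 = 9154.288 mm2
phi*Pn = 0.65 * 0.80 * (0.85 * 25 * (352088 - 9154.288) + 500 * 9154.288) / 1000
= 6169.53 kN

6169.53


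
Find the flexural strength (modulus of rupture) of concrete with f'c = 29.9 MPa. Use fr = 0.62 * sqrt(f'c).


fr = 0.62 * sqrt(29.9)
= 3.39 MPa

3.39


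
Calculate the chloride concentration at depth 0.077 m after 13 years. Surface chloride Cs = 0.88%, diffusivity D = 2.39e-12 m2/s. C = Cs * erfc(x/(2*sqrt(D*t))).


t_seconds = 13 * 365.25 * 24 * 3600 = 410248800.0 s
arg = 0.077 / (2 * sqrt(2.39e-12 * 410248800.0))
= 1.2295
erfc(1.2295) = 0.0821
C = 0.88 * 0.0821 = 0.0722%

0.0722


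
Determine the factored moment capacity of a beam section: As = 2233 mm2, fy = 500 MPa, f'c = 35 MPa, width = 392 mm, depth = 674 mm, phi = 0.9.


a = As * fy / (0.85 * f'c * b)
= 2233 * 500 / (0.85 * 35 * 392)
= 95.7383 mm
Mn = As * fy * (d - a/2) / 10^6
= 699.0751 kN-m
phi*Mn = 0.9 * 699.0751 = 629.17 kN-m

629.17


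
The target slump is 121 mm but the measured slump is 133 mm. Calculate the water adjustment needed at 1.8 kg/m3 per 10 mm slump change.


Difference = 121 - 133 = -12 mm
Water adjustment = -12 * 1.8 / 10 = -2.2 kg/m3

-2.2


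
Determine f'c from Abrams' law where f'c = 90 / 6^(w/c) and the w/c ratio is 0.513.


f'c = 90 / 6^0.513
= 90 / 2.507
= 35.9 MPa

35.9


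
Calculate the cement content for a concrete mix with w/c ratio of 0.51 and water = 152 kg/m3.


Cement = water / (w/c)
= 152 / 0.51
= 298.0 kg/m3

298.0


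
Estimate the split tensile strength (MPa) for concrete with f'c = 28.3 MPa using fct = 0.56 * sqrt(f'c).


fct = 0.56 * sqrt(28.3)
= 0.56 * 5.32
= 2.979 MPa

2.979


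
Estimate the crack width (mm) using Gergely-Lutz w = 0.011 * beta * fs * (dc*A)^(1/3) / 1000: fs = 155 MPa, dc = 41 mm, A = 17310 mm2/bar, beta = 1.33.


w = 0.011 * beta * fs * (dc * A)^(1/3) / 1000
= 0.011 * 1.33 * 155 * (41 * 17310)^(1/3) / 1000
= 0.202 mm

0.202


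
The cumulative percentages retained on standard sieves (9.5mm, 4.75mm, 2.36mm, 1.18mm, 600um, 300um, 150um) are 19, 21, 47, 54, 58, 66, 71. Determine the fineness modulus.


FM = sum(cumulative % retained) / 100
= 336 / 100
= 3.36

3.36


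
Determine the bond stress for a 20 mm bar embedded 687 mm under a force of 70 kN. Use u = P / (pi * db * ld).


u = P / (pi * db * ld)
= 70 * 1000 / (pi * 20 * 687)
= 1.622 MPa

1.622


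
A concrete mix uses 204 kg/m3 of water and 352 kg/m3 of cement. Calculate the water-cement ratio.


w/c = water / cement
w/c = 204 / 352 = 0.58

0.58


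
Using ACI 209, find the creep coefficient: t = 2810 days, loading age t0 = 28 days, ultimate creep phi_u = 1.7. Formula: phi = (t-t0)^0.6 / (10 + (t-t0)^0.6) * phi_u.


dt = 2810 - 28 = 2782
phi = 2782^0.6 / (10 + 2782^0.6) * 1.7
= 1.566

1.566


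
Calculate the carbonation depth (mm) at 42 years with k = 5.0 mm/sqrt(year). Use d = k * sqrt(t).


depth = k * sqrt(t)
= 5.0 * sqrt(42)
= 32.4 mm

32.4


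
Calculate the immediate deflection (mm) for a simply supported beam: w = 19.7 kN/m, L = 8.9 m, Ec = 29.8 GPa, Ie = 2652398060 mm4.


Convert: L = 8.9 m = 8900 mm, Ec = 29.8 GPa = 29800 MPa
delta = 5 * 19.7 * 8900^4 / (384 * 29800 * 2652398060)
= 20.36 mm

20.36


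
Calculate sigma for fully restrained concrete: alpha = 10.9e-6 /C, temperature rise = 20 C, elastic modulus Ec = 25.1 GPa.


sigma = alpha * dT * Ec
= 10.9e-6 * 20 * 25.1 * 1000
= 5.472 MPa

5.472


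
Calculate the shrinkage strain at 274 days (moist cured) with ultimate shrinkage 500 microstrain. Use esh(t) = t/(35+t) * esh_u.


esh(274) = 274 / (35 + 274) * 500
= 274 / 309 * 500
= 443.4 microstrain

443.4


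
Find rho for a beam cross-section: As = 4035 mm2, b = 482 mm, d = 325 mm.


rho = As / (b * d)
= 4035 / (482 * 325)
= 0.0258

0.0258


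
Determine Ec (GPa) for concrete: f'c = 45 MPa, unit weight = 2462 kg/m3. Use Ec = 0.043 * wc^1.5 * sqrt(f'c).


Ec = 0.043 * 2462^1.5 * sqrt(45) / 1000
= 35.24 GPa

35.24


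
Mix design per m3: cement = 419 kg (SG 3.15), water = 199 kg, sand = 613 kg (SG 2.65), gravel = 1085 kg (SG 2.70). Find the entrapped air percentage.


Vol cement = 419 / (3.15 * 1000) = 0.133016 m3
Vol water = 199 / 1000 = 0.199 m3
Vol sand = 613 / (2.65 * 1000) = 0.231321 m3
Vol gravel = 1085 / (2.70 * 1000) = 0.401852 m3
Total solid + water volume = 0.965188 m3
Air = (1 - 0.965188) * 100 = 3.48%

3.48


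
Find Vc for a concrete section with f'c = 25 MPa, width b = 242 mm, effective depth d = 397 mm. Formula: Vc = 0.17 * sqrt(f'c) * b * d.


Vc = 0.17 * sqrt(25) * 242 * 397 / 1000
= 81.66 kN

81.66


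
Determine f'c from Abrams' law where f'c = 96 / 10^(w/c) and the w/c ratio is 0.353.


f'c = 96 / 10^0.353
= 96 / 2.254
= 42.59 MPa

42.59


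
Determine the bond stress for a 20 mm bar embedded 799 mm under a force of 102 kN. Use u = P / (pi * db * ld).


u = P / (pi * db * ld)
= 102 * 1000 / (pi * 20 * 799)
= 2.032 MPa

2.032


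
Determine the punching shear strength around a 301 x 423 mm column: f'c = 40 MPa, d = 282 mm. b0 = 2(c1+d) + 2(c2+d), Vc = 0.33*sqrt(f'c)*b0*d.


b0 = 2*(301 + 282) + 2*(423 + 282) = 2576 mm
Vc = 0.33 * sqrt(40) * 2576 * 282 / 1000
= 1516.14 kN

1516.14


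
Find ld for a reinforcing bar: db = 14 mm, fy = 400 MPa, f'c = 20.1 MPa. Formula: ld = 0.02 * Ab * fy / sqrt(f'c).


Ab = pi * 14^2 / 4 = 153.938 mm2
ld = 0.02 * 153.938 * 400 / sqrt(20.1)
= 274.7 mm

274.7


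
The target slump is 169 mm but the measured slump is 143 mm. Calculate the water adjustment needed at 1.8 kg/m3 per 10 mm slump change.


Difference = 169 - 143 = 26 mm
Water adjustment = 26 * 1.8 / 10 = 4.7 kg/m3

4.7


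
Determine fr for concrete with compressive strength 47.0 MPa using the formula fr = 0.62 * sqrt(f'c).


fr = 0.62 * sqrt(47.0)
= 4.251 MPa

4.251


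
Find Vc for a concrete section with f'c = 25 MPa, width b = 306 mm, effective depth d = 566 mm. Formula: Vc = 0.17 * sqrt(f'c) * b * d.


Vc = 0.17 * sqrt(25) * 306 * 566 / 1000
= 147.22 kN

147.22


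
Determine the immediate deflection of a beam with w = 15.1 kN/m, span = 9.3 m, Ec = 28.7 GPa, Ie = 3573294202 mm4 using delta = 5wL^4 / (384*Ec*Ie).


Convert: L = 9.3 m = 9300 mm, Ec = 28.7 GPa = 28700 MPa
delta = 5 * 15.1 * 9300^4 / (384 * 28700 * 3573294202)
= 14.34 mm

14.34


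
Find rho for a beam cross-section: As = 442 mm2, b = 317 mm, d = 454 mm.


rho = As / (b * d)
= 442 / (317 * 454)
= 0.0031

0.0031


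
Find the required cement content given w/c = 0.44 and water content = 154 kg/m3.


Cement = water / (w/c)
= 154 / 0.44
= 350.0 kg/m3

350.0


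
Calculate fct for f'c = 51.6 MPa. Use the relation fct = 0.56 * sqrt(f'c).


fct = 0.56 * sqrt(51.6)
= 0.56 * 7.183
= 4.023 MPa

4.023


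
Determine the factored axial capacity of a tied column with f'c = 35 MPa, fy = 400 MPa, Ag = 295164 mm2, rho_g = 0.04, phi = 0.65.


Ast = rho * Ag = 0.04 * 295164 = 11806.56 mm2
phi*Pn = 0.65 * 0.80 * (0.85 * 35 * (295164 - 11806.56) + 400 * 11806.56) / 1000
= 6839.3 kN

6839.3


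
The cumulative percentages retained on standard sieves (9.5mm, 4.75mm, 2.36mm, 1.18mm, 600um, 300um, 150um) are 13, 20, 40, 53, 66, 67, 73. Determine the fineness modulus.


FM = sum(cumulative % retained) / 100
= 332 / 100
= 3.32

3.32


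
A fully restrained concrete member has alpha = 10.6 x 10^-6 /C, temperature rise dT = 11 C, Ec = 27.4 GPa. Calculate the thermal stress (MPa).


sigma = alpha * dT * Ec
= 10.6e-6 * 11 * 27.4 * 1000
= 3.195 MPa

3.195


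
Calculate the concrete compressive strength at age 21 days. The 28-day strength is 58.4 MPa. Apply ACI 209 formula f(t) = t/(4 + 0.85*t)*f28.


f(21) = 21 / (4 + 0.85 * 21) * 58.4
= 21 / 21.85 * 58.4
= 56.13 MPa

56.13


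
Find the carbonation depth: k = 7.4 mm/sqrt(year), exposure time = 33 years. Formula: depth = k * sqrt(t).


depth = k * sqrt(t)
= 7.4 * sqrt(33)
= 42.51 mm

42.51


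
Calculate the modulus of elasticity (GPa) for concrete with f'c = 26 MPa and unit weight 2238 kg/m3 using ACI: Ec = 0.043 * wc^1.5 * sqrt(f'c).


Ec = 0.043 * 2238^1.5 * sqrt(26) / 1000
= 23.21 GPa

23.21


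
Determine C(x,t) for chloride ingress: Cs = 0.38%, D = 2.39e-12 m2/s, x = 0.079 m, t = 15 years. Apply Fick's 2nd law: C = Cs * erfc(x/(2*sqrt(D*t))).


t_seconds = 15 * 365.25 * 24 * 3600 = 473364000.0 s
arg = 0.079 / (2 * sqrt(2.39e-12 * 473364000.0))
= 1.1744
erfc(1.1744) = 0.0968
C = 0.38 * 0.0968 = 0.0368%

0.0368


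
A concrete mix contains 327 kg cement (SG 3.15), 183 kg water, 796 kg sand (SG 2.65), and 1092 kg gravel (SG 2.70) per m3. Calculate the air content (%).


Vol cement = 327 / (3.15 * 1000) = 0.10381 m3
Vol water = 183 / 1000 = 0.183 m3
Vol sand = 796 / (2.65 * 1000) = 0.300377 m3
Vol gravel = 1092 / (2.70 * 1000) = 0.404444 m3
Total solid + water volume = 0.991631 m3
Air = (1 - 0.991631) * 100 = 0.84%

0.84


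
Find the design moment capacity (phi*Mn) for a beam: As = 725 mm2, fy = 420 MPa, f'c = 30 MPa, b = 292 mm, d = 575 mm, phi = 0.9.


a = As * fy / (0.85 * f'c * b)
= 725 * 420 / (0.85 * 30 * 292)
= 40.8944 mm
Mn = As * fy * (d - a/2) / 10^6
= 168.8613 kN-m
phi*Mn = 0.9 * 168.8613 = 151.98 kN-m

151.98


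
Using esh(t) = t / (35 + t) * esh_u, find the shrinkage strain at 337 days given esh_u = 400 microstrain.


esh(337) = 337 / (35 + 337) * 400
= 337 / 372 * 400
= 362.4 microstrain

362.4


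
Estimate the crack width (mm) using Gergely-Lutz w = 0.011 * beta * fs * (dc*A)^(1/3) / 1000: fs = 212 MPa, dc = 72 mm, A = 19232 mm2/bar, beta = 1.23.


w = 0.011 * beta * fs * (dc * A)^(1/3) / 1000
= 0.011 * 1.23 * 212 * (72 * 19232)^(1/3) / 1000
= 0.32 mm

0.32


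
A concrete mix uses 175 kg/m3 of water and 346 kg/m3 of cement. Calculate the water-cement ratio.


w/c = water / cement
w/c = 175 / 346 = 0.506

0.506


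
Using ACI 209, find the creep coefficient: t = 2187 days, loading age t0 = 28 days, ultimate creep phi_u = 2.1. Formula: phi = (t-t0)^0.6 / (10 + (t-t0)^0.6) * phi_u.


dt = 2187 - 28 = 2159
phi = 2159^0.6 / (10 + 2159^0.6) * 2.1
= 1.909

1.909


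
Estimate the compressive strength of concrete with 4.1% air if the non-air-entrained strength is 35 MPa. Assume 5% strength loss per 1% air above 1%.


Strength loss = (4.1 - 1) * 5 = 15.5%
f'c = 35 * (1 - 15.5/100)
= 29.57 MPa

29.57


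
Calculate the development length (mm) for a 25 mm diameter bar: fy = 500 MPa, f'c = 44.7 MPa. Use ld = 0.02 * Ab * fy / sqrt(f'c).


Ab = pi * 25^2 / 4 = 490.874 mm2
ld = 0.02 * 490.874 * 500 / sqrt(44.7)
= 734.2 mm

734.2


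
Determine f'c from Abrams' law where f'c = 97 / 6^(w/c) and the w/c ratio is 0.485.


f'c = 97 / 6^0.485
= 97 / 2.385
= 40.68 MPa

40.68


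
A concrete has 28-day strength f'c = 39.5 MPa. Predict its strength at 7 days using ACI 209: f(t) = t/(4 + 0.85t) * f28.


f(7) = 7 / (4 + 0.85 * 7) * 39.5
= 7 / 9.95 * 39.5
= 27.79 MPa

27.79


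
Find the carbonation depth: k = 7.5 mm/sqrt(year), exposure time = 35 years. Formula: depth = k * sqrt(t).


depth = k * sqrt(t)
= 7.5 * sqrt(35)
= 44.37 mm

44.37


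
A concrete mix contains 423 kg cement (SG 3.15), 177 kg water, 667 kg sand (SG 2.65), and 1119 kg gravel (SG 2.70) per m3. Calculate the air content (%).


Vol cement = 423 / (3.15 * 1000) = 0.134286 m3
Vol water = 177 / 1000 = 0.177 m3
Vol sand = 667 / (2.65 * 1000) = 0.251698 m3
Vol gravel = 1119 / (2.70 * 1000) = 0.414444 m3
Total solid + water volume = 0.977428 m3
Air = (1 - 0.977428) * 100 = 2.26%

2.26


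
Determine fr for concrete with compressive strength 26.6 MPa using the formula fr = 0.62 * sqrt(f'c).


fr = 0.62 * sqrt(26.6)
= 3.198 MPa

3.198


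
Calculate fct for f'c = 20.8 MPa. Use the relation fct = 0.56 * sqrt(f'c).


fct = 0.56 * sqrt(20.8)
= 0.56 * 4.561
= 2.554 MPa

2.554


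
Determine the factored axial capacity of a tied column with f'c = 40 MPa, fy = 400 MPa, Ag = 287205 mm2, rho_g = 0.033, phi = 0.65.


Ast = rho * Ag = 0.033 * 287205 = 9477.765 mm2
phi*Pn = 0.65 * 0.80 * (0.85 * 40 * (287205 - 9477.765) + 400 * 9477.765) / 1000
= 6881.59 kN

6881.59


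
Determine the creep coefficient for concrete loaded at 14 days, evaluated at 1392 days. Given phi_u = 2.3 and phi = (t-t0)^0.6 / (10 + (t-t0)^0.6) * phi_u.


dt = 1392 - 14 = 1378
phi = 1378^0.6 / (10 + 1378^0.6) * 2.3
= 2.034

2.034


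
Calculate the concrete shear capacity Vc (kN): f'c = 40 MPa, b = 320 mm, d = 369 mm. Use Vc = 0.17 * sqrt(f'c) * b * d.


Vc = 0.17 * sqrt(40) * 320 * 369 / 1000
= 126.96 kN

126.96


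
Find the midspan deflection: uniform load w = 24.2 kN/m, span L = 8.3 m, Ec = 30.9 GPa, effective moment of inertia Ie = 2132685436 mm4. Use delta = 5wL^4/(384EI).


Convert: L = 8.3 m = 8300 mm, Ec = 30.9 GPa = 30900 MPa
delta = 5 * 24.2 * 8300^4 / (384 * 30900 * 2132685436)
= 22.69 mm

22.69


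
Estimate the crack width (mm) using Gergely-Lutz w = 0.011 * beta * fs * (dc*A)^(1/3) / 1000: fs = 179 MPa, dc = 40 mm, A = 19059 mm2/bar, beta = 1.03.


w = 0.011 * beta * fs * (dc * A)^(1/3) / 1000
= 0.011 * 1.03 * 179 * (40 * 19059)^(1/3) / 1000
= 0.185 mm

0.185


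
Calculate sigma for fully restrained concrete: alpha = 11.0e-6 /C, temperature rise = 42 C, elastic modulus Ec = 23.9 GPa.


sigma = alpha * dT * Ec
= 11.0e-6 * 42 * 23.9 * 1000
= 11.042 MPa

11.042


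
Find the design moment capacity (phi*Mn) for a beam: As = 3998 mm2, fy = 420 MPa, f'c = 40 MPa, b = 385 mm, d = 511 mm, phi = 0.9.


a = As * fy / (0.85 * f'c * b)
= 3998 * 420 / (0.85 * 40 * 385)
= 128.2781 mm
Mn = As * fy * (d - a/2) / 10^6
= 750.3511 kN-m
phi*Mn = 0.9 * 750.3511 = 675.32 kN-m

675.32


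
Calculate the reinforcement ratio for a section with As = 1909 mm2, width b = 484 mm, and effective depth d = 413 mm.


rho = As / (b * d)
= 1909 / (484 * 413)
= 0.0096

0.0096


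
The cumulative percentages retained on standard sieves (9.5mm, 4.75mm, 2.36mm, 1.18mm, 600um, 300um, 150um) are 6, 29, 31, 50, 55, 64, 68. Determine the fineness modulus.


FM = sum(cumulative % retained) / 100
= 303 / 100
= 3.03

3.03


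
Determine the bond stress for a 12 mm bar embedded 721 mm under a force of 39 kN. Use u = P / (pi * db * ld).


u = P / (pi * db * ld)
= 39 * 1000 / (pi * 12 * 721)
= 1.435 MPa

1.435


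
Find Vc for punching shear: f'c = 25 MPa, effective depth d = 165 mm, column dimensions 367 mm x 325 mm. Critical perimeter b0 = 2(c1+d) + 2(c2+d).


b0 = 2*(367 + 165) + 2*(325 + 165) = 2044 mm
Vc = 0.33 * sqrt(25) * 2044 * 165 / 1000
= 556.48 kN

556.48


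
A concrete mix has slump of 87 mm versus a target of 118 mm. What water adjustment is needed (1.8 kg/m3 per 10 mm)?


Difference = 118 - 87 = 31 mm
Water adjustment = 31 * 1.8 / 10 = 5.6 kg/m3

5.6


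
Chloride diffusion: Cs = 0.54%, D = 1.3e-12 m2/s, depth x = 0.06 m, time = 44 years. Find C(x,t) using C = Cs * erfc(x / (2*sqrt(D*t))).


t_seconds = 44 * 365.25 * 24 * 3600 = 1388534400.0 s
arg = 0.06 / (2 * sqrt(1.3e-12 * 1388534400.0))
= 0.7061
erfc(0.7061) = 0.318
C = 0.54 * 0.318 = 0.1717%

0.1717


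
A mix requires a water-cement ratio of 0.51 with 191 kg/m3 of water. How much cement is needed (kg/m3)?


Cement = water / (w/c)
= 191 / 0.51
= 374.5 kg/m3

374.5


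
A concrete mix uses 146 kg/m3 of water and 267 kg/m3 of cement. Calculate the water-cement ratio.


w/c = water / cement
w/c = 146 / 267 = 0.547

0.547


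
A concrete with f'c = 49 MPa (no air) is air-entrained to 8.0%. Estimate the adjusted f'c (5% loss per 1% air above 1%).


Strength loss = (8.0 - 1) * 5 = 35.0%
f'c = 49 * (1 - 35.0/100)
= 31.85 MPa

31.85


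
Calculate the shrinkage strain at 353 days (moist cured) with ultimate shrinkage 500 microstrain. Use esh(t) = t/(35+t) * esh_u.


esh(353) = 353 / (35 + 353) * 500
= 353 / 388 * 500
= 454.9 microstrain

454.9


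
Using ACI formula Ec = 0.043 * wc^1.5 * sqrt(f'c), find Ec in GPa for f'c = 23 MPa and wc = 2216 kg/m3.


Ec = 0.043 * 2216^1.5 * sqrt(23) / 1000
= 21.51 GPa

21.51


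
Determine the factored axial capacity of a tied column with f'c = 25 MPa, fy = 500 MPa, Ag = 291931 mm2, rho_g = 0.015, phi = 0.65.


Ast = rho * Ag = 0.015 * 291931 = 4378.965 mm2
phi*Pn = 0.65 * 0.80 * (0.85 * 25 * (291931 - 4378.965) + 500 * 4378.965) / 1000
= 4315.98 kN

4315.98


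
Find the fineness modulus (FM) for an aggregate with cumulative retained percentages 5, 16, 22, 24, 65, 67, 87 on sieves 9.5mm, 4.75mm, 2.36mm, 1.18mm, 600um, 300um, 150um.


FM = sum(cumulative % retained) / 100
= 286 / 100
= 2.86

2.86


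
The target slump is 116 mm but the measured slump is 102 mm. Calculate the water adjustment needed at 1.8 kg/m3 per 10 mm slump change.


Difference = 116 - 102 = 14 mm
Water adjustment = 14 * 1.8 / 10 = 2.5 kg/m3

2.5


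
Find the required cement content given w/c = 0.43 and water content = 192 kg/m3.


Cement = water / (w/c)
= 192 / 0.43
= 446.5 kg/m3

446.5


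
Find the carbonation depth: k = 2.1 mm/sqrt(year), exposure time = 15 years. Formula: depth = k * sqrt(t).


depth = k * sqrt(t)
= 2.1 * sqrt(15)
= 8.13 mm

8.13


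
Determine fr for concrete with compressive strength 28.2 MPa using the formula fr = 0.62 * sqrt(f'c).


fr = 0.62 * sqrt(28.2)
= 3.292 MPa

3.292


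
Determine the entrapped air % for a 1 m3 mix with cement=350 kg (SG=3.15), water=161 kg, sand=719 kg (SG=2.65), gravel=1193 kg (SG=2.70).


Vol cement = 350 / (3.15 * 1000) = 0.111111 m3
Vol water = 161 / 1000 = 0.161 m3
Vol sand = 719 / (2.65 * 1000) = 0.271321 m3
Vol gravel = 1193 / (2.70 * 1000) = 0.441852 m3
Total solid + water volume = 0.985284 m3
Air = (1 - 0.985284) * 100 = 1.47%

1.47


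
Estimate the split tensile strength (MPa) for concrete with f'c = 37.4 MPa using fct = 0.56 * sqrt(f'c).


fct = 0.56 * sqrt(37.4)
= 0.56 * 6.116
= 3.425 MPa

3.425


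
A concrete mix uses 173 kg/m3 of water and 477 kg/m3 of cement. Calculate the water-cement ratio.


w/c = water / cement
w/c = 173 / 477 = 0.363

0.363


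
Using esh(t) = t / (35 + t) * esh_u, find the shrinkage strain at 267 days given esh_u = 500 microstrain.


esh(267) = 267 / (35 + 267) * 500
= 267 / 302 * 500
= 442.1 microstrain

442.1


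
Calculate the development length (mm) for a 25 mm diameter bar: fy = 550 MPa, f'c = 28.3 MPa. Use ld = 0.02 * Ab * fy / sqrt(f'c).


Ab = pi * 25^2 / 4 = 490.874 mm2
ld = 0.02 * 490.874 * 550 / sqrt(28.3)
= 1015.0 mm

1015.0


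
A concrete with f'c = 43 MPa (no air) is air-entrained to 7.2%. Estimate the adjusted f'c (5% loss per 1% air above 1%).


Strength loss = (7.2 - 1) * 5 = 31.0%
f'c = 43 * (1 - 31.0/100)
= 29.67 MPa

29.67


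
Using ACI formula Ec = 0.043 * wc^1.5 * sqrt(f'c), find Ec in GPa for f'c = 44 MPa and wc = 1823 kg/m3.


Ec = 0.043 * 1823^1.5 * sqrt(44) / 1000
= 22.2 GPa

22.2


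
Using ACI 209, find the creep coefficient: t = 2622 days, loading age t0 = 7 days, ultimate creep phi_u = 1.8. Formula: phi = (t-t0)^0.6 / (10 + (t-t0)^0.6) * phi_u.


dt = 2622 - 7 = 2615
phi = 2615^0.6 / (10 + 2615^0.6) * 1.8
= 1.653

1.653


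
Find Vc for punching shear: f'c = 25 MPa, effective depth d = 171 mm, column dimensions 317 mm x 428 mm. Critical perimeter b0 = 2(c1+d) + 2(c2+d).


b0 = 2*(317 + 171) + 2*(428 + 171) = 2174 mm
Vc = 0.33 * sqrt(25) * 2174 * 171 / 1000
= 613.39 kN

613.39


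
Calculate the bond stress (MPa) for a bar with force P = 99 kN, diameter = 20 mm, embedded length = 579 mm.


u = P / (pi * db * ld)
= 99 * 1000 / (pi * 20 * 579)
= 2.721 MPa

2.721


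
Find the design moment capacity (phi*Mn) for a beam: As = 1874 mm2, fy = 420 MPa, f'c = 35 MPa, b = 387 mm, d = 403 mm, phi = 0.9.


a = As * fy / (0.85 * f'c * b)
= 1874 * 420 / (0.85 * 35 * 387)
= 68.363 mm
Mn = As * fy * (d - a/2) / 10^6
= 290.2897 kN-m
phi*Mn = 0.9 * 290.2897 = 261.26 kN-m

261.26


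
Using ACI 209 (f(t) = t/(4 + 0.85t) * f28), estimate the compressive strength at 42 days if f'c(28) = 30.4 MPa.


f(42) = 42 / (4 + 0.85 * 42) * 30.4
= 42 / 39.7 * 30.4
= 32.16 MPa

32.16


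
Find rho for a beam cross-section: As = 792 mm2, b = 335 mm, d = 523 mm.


rho = As / (b * d)
= 792 / (335 * 523)
= 0.0045

0.0045


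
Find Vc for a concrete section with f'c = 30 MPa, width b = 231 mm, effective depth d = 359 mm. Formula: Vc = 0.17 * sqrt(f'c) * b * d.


Vc = 0.17 * sqrt(30) * 231 * 359 / 1000
= 77.22 kN

77.22


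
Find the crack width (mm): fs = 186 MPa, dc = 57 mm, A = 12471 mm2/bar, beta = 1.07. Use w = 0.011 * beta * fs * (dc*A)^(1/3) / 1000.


w = 0.011 * beta * fs * (dc * A)^(1/3) / 1000
= 0.011 * 1.07 * 186 * (57 * 12471)^(1/3) / 1000
= 0.195 mm

0.195


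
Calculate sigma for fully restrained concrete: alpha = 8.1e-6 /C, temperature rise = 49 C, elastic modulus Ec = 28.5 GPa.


sigma = alpha * dT * Ec
= 8.1e-6 * 49 * 28.5 * 1000
= 11.312 MPa

11.312
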